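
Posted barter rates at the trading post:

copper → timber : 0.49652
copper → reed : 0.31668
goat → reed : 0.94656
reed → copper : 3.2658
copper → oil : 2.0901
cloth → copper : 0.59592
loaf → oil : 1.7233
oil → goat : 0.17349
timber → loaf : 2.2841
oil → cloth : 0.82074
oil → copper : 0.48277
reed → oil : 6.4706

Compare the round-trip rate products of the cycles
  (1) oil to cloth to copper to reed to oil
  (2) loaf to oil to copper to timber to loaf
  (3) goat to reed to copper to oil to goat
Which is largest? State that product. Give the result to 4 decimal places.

1.1209

(1) 0.82074 × 0.59592 × 0.31668 × 6.4706 = 1.00221
(2) 1.7233 × 0.48277 × 0.49652 × 2.2841 = 0.94352
(3) 0.94656 × 3.2658 × 2.0901 × 0.17349 = 1.12093
Highest is cycle (3) at 1.1209 (>1, arbitrage).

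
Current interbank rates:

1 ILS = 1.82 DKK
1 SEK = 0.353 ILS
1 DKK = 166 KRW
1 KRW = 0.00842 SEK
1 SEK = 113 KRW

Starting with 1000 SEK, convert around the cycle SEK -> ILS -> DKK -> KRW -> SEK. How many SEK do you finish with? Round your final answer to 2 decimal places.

897.98

1000 SEK × 0.353 = 353 ILS
353 ILS × 1.82 = 642.46 DKK
642.46 DKK × 166 = 106648.36 KRW
106648.36 KRW × 0.00842 = 897.9791912 SEK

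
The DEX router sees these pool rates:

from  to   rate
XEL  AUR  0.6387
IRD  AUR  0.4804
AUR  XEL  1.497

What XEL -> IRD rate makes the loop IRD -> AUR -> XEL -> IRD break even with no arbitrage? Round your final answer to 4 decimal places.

1.3905

Known legs of the cycle: 0.4804 × 1.497 = 0.7191588
For no arbitrage the full-cycle product must be 1, so the missing rate is 1 / 0.7191588 ≈ 1.390513.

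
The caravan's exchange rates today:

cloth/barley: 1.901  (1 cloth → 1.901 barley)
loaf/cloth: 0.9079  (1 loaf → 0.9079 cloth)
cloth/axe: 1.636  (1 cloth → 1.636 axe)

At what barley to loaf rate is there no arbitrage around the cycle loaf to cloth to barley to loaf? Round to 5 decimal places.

Known legs of the cycle: 0.9079 × 1.901 = 1.7259179
For no arbitrage the full-cycle product must be 1, so the missing rate is 1 / 1.7259179 ≈ 0.5794018.

0.57940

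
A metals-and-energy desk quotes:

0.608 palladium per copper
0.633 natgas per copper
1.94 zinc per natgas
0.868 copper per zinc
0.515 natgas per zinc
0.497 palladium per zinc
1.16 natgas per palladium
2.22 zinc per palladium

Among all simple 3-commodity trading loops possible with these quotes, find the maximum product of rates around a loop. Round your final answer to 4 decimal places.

1.1716

zinc→copper→palladium→zinc: 0.868 × 0.608 × 2.22 = 1.17159
zinc→palladium→natgas→zinc: 0.497 × 1.16 × 1.94 = 1.11845
zinc→copper→natgas→zinc: 0.868 × 0.633 × 1.94 = 1.06592
Maximum is zinc→copper→palladium→zinc at 1.1716; arbitrage exists.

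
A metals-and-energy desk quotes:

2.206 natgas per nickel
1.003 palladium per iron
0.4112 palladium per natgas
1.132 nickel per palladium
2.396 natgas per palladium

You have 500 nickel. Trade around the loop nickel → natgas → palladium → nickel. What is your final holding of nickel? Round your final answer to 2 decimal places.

500 nickel × 2.206 = 1103 natgas
1103 natgas × 0.4112 = 453.5536 palladium
453.5536 palladium × 1.132 = 513.4226752 nickel

513.42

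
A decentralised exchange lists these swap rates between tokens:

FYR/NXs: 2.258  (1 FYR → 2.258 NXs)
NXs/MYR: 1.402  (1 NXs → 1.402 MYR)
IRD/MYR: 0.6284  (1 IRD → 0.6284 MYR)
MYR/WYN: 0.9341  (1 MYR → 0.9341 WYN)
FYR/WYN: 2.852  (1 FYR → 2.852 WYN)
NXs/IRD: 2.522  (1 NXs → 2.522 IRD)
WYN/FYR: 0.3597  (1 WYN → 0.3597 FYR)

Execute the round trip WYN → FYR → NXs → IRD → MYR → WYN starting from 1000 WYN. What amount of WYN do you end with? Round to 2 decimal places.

1202.37

1000 WYN × 0.3597 = 359.7 FYR
359.7 FYR × 2.258 = 812.2026 NXs
812.2026 NXs × 2.522 = 2048.3749572 IRD
2048.3749572 IRD × 0.6284 = 1287.19882310448 MYR
1287.19882310448 MYR × 0.9341 = 1202.372420661894768 WYN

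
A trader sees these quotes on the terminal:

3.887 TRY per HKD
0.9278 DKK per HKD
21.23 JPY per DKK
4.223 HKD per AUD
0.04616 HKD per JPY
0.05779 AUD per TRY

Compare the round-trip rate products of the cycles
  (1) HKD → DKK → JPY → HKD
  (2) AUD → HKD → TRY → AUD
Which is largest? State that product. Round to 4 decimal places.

0.9486

(1) 0.9278 × 21.23 × 0.04616 = 0.90922
(2) 4.223 × 3.887 × 0.05779 = 0.94861
Highest is cycle (2) at 0.9486 (≤1, no arbitrage).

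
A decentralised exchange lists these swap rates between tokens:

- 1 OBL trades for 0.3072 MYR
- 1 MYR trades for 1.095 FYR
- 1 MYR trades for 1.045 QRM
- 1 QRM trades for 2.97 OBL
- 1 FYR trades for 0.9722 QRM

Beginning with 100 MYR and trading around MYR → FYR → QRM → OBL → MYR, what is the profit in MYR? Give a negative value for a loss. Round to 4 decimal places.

100 MYR × 1.095 = 109.5 FYR
109.5 FYR × 0.9722 = 106.4559 QRM
106.4559 QRM × 2.97 = 316.174023 OBL
316.174023 OBL × 0.3072 = 97.1286598656 MYR
Net change: 97.1286598656 − 100 = -2.8713401344 MYR

-2.8713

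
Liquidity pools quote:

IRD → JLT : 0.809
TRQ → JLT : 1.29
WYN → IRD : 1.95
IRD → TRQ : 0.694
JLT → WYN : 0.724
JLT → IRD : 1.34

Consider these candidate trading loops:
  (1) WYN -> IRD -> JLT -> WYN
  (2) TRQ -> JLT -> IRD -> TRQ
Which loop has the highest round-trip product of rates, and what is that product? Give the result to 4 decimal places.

(1) 1.95 × 0.809 × 0.724 = 1.14215
(2) 1.29 × 1.34 × 0.694 = 1.19965
Highest is cycle (2) at 1.1996 (>1, arbitrage).

1.1996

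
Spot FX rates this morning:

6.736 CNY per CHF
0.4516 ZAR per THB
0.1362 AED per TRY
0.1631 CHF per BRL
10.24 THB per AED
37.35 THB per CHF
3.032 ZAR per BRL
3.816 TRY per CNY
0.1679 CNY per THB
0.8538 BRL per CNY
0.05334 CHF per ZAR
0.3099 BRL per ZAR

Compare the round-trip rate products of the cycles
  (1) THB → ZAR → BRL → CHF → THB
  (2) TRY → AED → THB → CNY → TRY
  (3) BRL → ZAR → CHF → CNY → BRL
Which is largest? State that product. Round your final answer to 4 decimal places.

0.9301

(1) 0.4516 × 0.3099 × 0.1631 × 37.35 = 0.85255
(2) 0.1362 × 10.24 × 0.1679 × 3.816 = 0.89359
(3) 3.032 × 0.05334 × 6.736 × 0.8538 = 0.93012
Highest is cycle (3) at 0.9301 (≤1, no arbitrage).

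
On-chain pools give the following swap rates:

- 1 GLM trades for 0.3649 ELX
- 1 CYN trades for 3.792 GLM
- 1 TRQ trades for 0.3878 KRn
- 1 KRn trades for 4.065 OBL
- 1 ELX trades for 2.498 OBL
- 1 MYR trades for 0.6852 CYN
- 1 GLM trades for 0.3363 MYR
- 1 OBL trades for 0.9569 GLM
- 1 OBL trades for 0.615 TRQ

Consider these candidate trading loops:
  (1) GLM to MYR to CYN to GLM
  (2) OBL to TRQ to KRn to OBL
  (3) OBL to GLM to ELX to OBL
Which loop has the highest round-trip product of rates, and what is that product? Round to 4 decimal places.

(1) 0.3363 × 0.6852 × 3.792 = 0.87380
(2) 0.615 × 0.3878 × 4.065 = 0.96949
(3) 0.9569 × 0.3649 × 2.498 = 0.87223
Highest is cycle (2) at 0.9695 (≤1, no arbitrage).

0.9695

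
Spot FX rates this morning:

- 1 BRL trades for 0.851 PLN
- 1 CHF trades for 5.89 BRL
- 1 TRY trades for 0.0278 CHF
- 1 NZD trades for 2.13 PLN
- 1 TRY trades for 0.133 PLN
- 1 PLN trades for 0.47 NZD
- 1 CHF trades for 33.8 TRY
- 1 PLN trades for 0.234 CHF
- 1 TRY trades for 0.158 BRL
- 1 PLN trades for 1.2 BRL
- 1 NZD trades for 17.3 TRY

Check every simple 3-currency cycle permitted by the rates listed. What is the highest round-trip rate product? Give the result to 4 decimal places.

BRL→PLN→CHF→BRL: 0.851 × 0.234 × 5.89 = 1.17290
TRY→PLN→NZD→TRY: 0.133 × 0.47 × 17.3 = 1.08142
TRY→PLN→CHF→TRY: 0.133 × 0.234 × 33.8 = 1.05192
Maximum is BRL→PLN→CHF→BRL at 1.1729; arbitrage exists.

1.1729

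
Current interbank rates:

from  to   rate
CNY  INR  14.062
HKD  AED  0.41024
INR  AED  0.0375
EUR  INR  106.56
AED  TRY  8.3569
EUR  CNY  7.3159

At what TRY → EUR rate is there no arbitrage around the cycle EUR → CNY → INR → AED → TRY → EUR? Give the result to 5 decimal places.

0.03102

Known legs of the cycle: 7.3159 × 14.062 × 0.0375 × 8.3569 = 32.23972489170075
For no arbitrage the full-cycle product must be 1, so the missing rate is 1 / 32.23972489170075 ≈ 0.0310176.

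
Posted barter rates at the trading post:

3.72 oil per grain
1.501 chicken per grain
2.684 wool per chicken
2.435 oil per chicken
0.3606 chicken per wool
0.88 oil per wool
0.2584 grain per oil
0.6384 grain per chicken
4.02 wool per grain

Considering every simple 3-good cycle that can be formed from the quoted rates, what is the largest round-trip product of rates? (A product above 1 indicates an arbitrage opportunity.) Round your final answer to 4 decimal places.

oil→grain→chicken→oil: 0.2584 × 1.501 × 2.435 = 0.94444
chicken→grain→wool→chicken: 0.6384 × 4.02 × 0.3606 = 0.92543
oil→grain→wool→oil: 0.2584 × 4.02 × 0.88 = 0.91412
Maximum is oil→grain→chicken→oil at 0.9444; no arbitrage — every cycle loses value.

0.9444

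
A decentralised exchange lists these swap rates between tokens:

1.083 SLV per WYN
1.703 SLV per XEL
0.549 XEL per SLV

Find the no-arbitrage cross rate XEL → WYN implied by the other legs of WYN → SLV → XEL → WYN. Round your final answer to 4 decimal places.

1.6819

Known legs of the cycle: 1.083 × 0.549 = 0.594567
For no arbitrage the full-cycle product must be 1, so the missing rate is 1 / 0.594567 ≈ 1.681896.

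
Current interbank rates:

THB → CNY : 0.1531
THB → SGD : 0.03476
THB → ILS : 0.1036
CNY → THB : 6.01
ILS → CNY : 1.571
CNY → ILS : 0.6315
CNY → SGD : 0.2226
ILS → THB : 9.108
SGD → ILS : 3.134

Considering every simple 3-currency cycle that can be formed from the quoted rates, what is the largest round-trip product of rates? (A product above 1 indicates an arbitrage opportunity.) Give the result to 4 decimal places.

CNY→SGD→ILS→CNY: 0.2226 × 3.134 × 1.571 = 1.09597
THB→SGD→ILS→THB: 0.03476 × 3.134 × 9.108 = 0.99221
CNY→THB→ILS→CNY: 6.01 × 0.1036 × 1.571 = 0.97816
CNY→ILS→THB→CNY: 0.6315 × 9.108 × 0.1531 = 0.88059
Maximum is CNY→SGD→ILS→CNY at 1.0960; arbitrage exists.

1.0960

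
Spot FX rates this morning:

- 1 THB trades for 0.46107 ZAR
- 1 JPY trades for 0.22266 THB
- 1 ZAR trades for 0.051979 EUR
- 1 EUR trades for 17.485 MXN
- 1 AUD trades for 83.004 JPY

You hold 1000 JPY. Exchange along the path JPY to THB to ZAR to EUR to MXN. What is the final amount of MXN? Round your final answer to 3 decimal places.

93.305

1000 JPY × 0.22266 = 222.66 THB
222.66 THB × 0.46107 = 102.6618462 ZAR
102.6618462 ZAR × 0.051979 = 5.3362601036298 EUR
5.3362601036298 EUR × 17.485 = 93.304507911967053 MXN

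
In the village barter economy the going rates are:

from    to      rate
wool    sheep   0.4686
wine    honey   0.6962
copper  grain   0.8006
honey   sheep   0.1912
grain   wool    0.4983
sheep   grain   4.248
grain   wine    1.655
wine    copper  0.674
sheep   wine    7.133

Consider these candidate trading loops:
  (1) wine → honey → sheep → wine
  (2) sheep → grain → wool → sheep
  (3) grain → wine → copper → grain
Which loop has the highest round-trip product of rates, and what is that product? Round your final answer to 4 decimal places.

0.9919

(1) 0.6962 × 0.1912 × 7.133 = 0.94950
(2) 4.248 × 0.4983 × 0.4686 = 0.99192
(3) 1.655 × 0.674 × 0.8006 = 0.89305
Highest is cycle (2) at 0.9919 (≤1, no arbitrage).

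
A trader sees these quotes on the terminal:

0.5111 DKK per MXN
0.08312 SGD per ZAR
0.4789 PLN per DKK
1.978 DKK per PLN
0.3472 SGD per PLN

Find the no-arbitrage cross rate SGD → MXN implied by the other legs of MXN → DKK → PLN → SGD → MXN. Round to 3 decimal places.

Known legs of the cycle: 0.5111 × 0.4789 × 0.3472 = 0.084982682288
For no arbitrage the full-cycle product must be 1, so the missing rate is 1 / 0.084982682288 ≈ 11.76710.

11.767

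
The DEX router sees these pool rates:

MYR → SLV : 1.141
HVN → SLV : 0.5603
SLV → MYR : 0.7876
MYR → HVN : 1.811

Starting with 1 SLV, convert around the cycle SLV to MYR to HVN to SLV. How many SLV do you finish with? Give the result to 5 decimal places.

1 SLV × 0.7876 = 0.7876 MYR
0.7876 MYR × 1.811 = 1.4263436 HVN
1.4263436 HVN × 0.5603 = 0.79918031908 SLV

0.79918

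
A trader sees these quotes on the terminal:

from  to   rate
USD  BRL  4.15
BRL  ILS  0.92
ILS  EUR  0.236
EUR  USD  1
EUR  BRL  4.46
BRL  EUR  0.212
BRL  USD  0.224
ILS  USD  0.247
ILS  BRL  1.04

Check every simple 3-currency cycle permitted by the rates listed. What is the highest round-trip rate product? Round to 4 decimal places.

BRL→ILS→EUR→BRL: 0.92 × 0.236 × 4.46 = 0.96836
BRL→ILS→USD→BRL: 0.92 × 0.247 × 4.15 = 0.94305
BRL→EUR→USD→BRL: 0.212 × 1 × 4.15 = 0.87980
Maximum is BRL→ILS→EUR→BRL at 0.9684; no arbitrage — every cycle loses value.

0.9684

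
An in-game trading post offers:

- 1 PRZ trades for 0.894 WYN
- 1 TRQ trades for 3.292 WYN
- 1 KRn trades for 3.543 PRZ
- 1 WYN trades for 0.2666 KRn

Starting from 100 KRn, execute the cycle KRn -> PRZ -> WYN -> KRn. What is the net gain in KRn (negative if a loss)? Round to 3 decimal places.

-15.556

100 KRn × 3.543 = 354.3 PRZ
354.3 PRZ × 0.894 = 316.7442 WYN
316.7442 WYN × 0.2666 = 84.44400372 KRn
Net change: 84.44400372 − 100 = -15.55599628 KRn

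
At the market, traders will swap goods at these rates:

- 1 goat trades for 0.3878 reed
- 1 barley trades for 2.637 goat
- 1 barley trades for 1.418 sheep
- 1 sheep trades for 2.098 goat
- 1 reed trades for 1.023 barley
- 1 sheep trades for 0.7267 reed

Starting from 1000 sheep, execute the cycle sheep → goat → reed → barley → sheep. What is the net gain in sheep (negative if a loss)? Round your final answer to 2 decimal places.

1000 sheep × 2.098 = 2098 goat
2098 goat × 0.3878 = 813.6044 reed
813.6044 reed × 1.023 = 832.3173012 barley
832.3173012 barley × 1.418 = 1180.2259331016 sheep
Net change: 1180.2259331016 − 1000 = 180.2259331016 sheep

180.23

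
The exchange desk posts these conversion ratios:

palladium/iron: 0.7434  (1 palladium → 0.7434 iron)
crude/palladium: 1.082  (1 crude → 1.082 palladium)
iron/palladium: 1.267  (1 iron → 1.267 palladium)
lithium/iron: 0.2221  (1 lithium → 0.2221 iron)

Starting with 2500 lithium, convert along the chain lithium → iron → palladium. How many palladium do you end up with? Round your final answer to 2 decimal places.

703.50

2500 lithium × 0.2221 = 555.25 iron
555.25 iron × 1.267 = 703.50175 palladium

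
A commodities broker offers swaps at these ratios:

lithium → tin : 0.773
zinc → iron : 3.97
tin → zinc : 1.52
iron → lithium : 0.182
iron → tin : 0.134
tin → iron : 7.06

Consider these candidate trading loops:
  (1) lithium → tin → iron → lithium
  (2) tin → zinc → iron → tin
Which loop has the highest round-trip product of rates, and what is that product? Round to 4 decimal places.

0.9932

(1) 0.773 × 7.06 × 0.182 = 0.99324
(2) 1.52 × 3.97 × 0.134 = 0.80861
Highest is cycle (1) at 0.9932 (≤1, no arbitrage).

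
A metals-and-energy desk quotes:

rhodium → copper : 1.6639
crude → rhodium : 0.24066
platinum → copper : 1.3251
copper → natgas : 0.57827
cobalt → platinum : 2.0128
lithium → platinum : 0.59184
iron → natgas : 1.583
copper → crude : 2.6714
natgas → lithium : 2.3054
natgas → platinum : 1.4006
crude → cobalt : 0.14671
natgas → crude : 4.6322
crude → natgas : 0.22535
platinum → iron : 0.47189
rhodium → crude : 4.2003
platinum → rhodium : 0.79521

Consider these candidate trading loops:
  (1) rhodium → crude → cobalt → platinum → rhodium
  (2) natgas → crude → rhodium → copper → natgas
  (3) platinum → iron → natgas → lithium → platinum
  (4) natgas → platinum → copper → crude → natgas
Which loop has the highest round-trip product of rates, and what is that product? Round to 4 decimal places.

1.1173

(1) 4.2003 × 0.14671 × 2.0128 × 0.79521 = 0.98633
(2) 4.6322 × 0.24066 × 1.6639 × 0.57827 = 1.07263
(3) 0.47189 × 1.583 × 2.3054 × 0.59184 = 1.01923
(4) 1.4006 × 1.3251 × 2.6714 × 0.22535 = 1.11727
Highest is cycle (4) at 1.1173 (>1, arbitrage).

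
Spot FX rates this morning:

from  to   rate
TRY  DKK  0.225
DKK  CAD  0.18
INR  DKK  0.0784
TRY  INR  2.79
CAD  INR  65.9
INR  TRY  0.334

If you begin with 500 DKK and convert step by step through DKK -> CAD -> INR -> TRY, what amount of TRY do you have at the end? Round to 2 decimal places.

1980.95

500 DKK × 0.18 = 90 CAD
90 CAD × 65.9 = 5931 INR
5931 INR × 0.334 = 1980.954 TRY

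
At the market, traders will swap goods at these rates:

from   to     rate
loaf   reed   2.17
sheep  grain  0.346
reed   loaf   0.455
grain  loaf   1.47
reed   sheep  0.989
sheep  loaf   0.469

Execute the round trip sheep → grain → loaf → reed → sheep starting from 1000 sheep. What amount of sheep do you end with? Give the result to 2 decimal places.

1091.56

1000 sheep × 0.346 = 346 grain
346 grain × 1.47 = 508.62 loaf
508.62 loaf × 2.17 = 1103.7054 reed
1103.7054 reed × 0.989 = 1091.5646406 sheep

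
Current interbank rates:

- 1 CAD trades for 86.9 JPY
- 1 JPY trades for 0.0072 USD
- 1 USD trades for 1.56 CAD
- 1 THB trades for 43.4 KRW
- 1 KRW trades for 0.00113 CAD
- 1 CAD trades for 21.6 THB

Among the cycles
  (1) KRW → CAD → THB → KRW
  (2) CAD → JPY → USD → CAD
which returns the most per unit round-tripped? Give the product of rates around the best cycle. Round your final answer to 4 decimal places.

(1) 0.00113 × 21.6 × 43.4 = 1.05931
(2) 86.9 × 0.0072 × 1.56 = 0.97606
Highest is cycle (1) at 1.0593 (>1, arbitrage).

1.0593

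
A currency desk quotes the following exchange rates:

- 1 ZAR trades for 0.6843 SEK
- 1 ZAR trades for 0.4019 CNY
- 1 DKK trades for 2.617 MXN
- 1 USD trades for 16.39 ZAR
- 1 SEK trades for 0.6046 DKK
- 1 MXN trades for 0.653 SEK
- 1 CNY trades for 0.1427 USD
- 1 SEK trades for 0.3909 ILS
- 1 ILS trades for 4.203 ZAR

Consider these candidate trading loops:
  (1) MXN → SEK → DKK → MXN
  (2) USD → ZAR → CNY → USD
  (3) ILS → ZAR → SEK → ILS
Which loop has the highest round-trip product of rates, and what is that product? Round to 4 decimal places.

1.1243

(1) 0.653 × 0.6046 × 2.617 = 1.03320
(2) 16.39 × 0.4019 × 0.1427 = 0.93999
(3) 4.203 × 0.6843 × 0.3909 = 1.12427
Highest is cycle (3) at 1.1243 (>1, arbitrage).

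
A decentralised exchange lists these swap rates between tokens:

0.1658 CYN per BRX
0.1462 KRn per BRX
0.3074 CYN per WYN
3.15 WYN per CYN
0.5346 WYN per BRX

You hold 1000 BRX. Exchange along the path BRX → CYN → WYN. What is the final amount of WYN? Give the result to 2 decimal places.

1000 BRX × 0.1658 = 165.8 CYN
165.8 CYN × 3.15 = 522.27 WYN

522.27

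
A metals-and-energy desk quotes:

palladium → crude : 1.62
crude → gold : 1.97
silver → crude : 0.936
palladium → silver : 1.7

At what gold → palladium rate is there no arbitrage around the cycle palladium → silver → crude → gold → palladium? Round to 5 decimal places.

0.31901

Known legs of the cycle: 1.7 × 0.936 × 1.97 = 3.134664
For no arbitrage the full-cycle product must be 1, so the missing rate is 1 / 3.134664 ≈ 0.3190135.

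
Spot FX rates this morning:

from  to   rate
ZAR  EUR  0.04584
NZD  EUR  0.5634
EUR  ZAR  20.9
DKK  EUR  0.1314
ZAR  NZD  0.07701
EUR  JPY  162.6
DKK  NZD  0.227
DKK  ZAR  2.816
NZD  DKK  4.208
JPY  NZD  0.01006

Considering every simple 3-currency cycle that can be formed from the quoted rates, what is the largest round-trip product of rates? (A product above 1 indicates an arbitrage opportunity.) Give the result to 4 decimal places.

0.9216

EUR→JPY→NZD→EUR: 162.6 × 0.01006 × 0.5634 = 0.92158
ZAR→NZD→DKK→ZAR: 0.07701 × 4.208 × 2.816 = 0.91255
ZAR→NZD→EUR→ZAR: 0.07701 × 0.5634 × 20.9 = 0.90680
Maximum is EUR→JPY→NZD→EUR at 0.9216; no arbitrage — every cycle loses value.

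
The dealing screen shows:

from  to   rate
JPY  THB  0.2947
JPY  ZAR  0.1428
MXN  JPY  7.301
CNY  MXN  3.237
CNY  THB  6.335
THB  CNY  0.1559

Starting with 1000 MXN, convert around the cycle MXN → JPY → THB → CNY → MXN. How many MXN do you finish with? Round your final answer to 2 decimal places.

1085.80

1000 MXN × 7.301 = 7301 JPY
7301 JPY × 0.2947 = 2151.6047 THB
2151.6047 THB × 0.1559 = 335.43517273 CNY
335.43517273 CNY × 3.237 = 1085.80365412701 MXN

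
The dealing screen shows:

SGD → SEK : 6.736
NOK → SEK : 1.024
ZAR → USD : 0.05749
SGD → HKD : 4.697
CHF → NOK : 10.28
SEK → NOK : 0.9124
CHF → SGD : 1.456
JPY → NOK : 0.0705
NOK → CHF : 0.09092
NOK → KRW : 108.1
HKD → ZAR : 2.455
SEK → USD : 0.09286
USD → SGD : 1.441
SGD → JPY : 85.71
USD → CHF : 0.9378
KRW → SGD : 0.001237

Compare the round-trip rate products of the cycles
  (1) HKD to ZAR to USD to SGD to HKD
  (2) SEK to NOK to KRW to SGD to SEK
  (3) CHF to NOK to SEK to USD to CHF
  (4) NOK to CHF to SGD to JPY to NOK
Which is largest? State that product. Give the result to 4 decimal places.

(1) 2.455 × 0.05749 × 1.441 × 4.697 = 0.95527
(2) 0.9124 × 108.1 × 0.001237 × 6.736 = 0.82183
(3) 10.28 × 1.024 × 0.09286 × 0.9378 = 0.91671
(4) 0.09092 × 1.456 × 85.71 × 0.0705 = 0.79991
Highest is cycle (1) at 0.9553 (≤1, no arbitrage).

0.9553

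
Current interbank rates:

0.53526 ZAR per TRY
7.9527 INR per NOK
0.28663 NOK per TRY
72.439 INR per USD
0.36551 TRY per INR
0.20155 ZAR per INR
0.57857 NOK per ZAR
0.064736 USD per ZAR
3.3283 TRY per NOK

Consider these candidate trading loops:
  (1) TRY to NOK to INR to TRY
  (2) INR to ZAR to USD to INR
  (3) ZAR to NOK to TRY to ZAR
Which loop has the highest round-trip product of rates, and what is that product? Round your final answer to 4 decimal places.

(1) 0.28663 × 7.9527 × 0.36551 = 0.83317
(2) 0.20155 × 0.064736 × 72.439 = 0.94515
(3) 0.57857 × 3.3283 × 0.53526 = 1.03073
Highest is cycle (3) at 1.0307 (>1, arbitrage).

1.0307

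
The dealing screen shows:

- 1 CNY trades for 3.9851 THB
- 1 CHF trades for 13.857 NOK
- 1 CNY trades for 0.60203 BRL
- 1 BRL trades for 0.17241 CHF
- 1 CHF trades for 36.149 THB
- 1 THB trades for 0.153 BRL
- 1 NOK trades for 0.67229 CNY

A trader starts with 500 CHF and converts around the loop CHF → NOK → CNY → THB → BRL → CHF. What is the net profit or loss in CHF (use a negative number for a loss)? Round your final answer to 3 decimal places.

-10.346

500 CHF × 13.857 = 6928.5 NOK
6928.5 NOK × 0.67229 = 4657.961265 CNY
4657.961265 CNY × 3.9851 = 18562.4414371515 THB
18562.4414371515 THB × 0.153 = 2840.0535398841795 BRL
2840.0535398841795 BRL × 0.17241 = 489.653630811431387595 CHF
Net change: 489.653630811431387595 − 500 = -10.346369188568612405 CHF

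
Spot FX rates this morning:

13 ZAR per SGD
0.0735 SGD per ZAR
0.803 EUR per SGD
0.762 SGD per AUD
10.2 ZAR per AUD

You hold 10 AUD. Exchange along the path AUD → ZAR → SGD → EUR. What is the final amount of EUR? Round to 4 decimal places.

6.0201

10 AUD × 10.2 = 102 ZAR
102 ZAR × 0.0735 = 7.497 SGD
7.497 SGD × 0.803 = 6.020091 EUR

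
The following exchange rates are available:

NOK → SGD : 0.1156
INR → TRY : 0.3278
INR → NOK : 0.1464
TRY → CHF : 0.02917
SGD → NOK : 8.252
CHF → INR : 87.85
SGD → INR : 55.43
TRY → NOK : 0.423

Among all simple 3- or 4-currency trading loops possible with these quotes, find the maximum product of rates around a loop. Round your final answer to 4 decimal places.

0.9381

INR→NOK→SGD→INR: 0.1464 × 0.1156 × 55.43 = 0.93809
INR→TRY→NOK→SGD→INR: 0.3278 × 0.423 × 0.1156 × 55.43 = 0.88849
INR→TRY→CHF→INR: 0.3278 × 0.02917 × 87.85 = 0.84002
Maximum is INR→NOK→SGD→INR at 0.9381; no arbitrage — every cycle loses value.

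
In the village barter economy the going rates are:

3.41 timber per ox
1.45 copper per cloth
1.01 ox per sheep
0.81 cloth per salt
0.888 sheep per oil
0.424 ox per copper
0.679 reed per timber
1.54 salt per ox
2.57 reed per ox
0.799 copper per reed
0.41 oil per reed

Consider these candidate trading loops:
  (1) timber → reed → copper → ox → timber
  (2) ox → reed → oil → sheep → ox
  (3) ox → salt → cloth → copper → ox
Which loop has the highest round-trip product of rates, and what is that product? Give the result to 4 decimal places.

0.9450

(1) 0.679 × 0.799 × 0.424 × 3.41 = 0.78440
(2) 2.57 × 0.41 × 0.888 × 1.01 = 0.94504
(3) 1.54 × 0.81 × 1.45 × 0.424 = 0.76690
Highest is cycle (2) at 0.9450 (≤1, no arbitrage).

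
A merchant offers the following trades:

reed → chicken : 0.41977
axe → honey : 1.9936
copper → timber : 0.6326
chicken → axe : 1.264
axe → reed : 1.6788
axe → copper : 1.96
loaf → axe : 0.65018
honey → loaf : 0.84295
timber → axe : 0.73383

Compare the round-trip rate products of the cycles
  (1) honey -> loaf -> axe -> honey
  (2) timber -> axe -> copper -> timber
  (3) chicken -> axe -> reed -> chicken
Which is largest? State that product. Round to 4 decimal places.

(1) 0.84295 × 0.65018 × 1.9936 = 1.09263
(2) 0.73383 × 1.96 × 0.6326 = 0.90987
(3) 1.264 × 1.6788 × 0.41977 = 0.89075
Highest is cycle (1) at 1.0926 (>1, arbitrage).

1.0926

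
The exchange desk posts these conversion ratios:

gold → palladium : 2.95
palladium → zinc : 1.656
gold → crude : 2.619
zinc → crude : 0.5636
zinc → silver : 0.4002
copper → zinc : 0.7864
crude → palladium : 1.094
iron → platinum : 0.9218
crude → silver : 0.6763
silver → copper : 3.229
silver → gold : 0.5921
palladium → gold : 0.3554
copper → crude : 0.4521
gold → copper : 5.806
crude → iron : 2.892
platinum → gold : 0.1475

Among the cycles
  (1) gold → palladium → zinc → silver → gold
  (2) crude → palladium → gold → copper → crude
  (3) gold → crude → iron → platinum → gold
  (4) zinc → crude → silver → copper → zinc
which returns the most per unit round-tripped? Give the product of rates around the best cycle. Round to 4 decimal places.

(1) 2.95 × 1.656 × 0.4002 × 0.5921 = 1.15759
(2) 1.094 × 0.3554 × 5.806 × 0.4521 = 1.02058
(3) 2.619 × 2.892 × 0.9218 × 0.1475 = 1.02982
(4) 0.5636 × 0.6763 × 3.229 × 0.7864 = 0.96788
Highest is cycle (1) at 1.1576 (>1, arbitrage).

1.1576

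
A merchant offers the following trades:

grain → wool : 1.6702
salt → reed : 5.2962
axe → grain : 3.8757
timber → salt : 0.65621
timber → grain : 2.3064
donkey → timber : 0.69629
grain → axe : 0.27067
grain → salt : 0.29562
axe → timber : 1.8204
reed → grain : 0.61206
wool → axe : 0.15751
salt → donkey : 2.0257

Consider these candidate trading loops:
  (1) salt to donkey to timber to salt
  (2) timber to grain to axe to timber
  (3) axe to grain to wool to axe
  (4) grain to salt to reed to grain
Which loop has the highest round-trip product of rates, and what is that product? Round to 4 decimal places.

1.1364

(1) 2.0257 × 0.69629 × 0.65621 = 0.92557
(2) 2.3064 × 0.27067 × 1.8204 = 1.13643
(3) 3.8757 × 1.6702 × 0.15751 = 1.01959
(4) 0.29562 × 5.2962 × 0.61206 = 0.95828
Highest is cycle (2) at 1.1364 (>1, arbitrage).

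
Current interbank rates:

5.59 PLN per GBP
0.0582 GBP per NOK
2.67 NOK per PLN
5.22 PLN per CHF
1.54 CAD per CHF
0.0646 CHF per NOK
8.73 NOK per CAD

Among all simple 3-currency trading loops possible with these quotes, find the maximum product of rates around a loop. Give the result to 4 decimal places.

NOK→CHF→PLN→NOK: 0.0646 × 5.22 × 2.67 = 0.90036
GBP→PLN→NOK→GBP: 5.59 × 2.67 × 0.0582 = 0.86865
CAD→NOK→CHF→CAD: 8.73 × 0.0646 × 1.54 = 0.86850
Maximum is NOK→CHF→PLN→NOK at 0.9004; no arbitrage — every cycle loses value.

0.9004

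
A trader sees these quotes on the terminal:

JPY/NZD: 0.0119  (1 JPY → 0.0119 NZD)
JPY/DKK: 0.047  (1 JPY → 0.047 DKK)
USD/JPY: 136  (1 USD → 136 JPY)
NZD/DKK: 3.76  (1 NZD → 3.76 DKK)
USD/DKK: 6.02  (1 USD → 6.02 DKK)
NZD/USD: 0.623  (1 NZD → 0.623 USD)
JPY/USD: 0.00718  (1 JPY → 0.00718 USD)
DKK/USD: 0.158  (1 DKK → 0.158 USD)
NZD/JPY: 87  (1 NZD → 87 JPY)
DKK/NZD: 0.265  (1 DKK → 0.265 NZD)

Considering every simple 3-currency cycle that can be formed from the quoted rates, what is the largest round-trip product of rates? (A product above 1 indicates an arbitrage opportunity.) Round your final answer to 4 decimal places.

1.0836

DKK→NZD→JPY→DKK: 0.265 × 87 × 0.047 = 1.08359
DKK→USD→JPY→DKK: 0.158 × 136 × 0.047 = 1.00994
JPY→NZD→USD→JPY: 0.0119 × 0.623 × 136 = 1.00826
DKK→NZD→USD→DKK: 0.265 × 0.623 × 6.02 = 0.99387
Maximum is DKK→NZD→JPY→DKK at 1.0836; arbitrage exists.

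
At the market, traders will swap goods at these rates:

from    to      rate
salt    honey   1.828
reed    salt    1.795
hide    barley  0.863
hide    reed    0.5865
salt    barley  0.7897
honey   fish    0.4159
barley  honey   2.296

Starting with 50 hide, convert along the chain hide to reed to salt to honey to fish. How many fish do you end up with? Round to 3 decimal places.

40.019

50 hide × 0.5865 = 29.325 reed
29.325 reed × 1.795 = 52.638375 salt
52.638375 salt × 1.828 = 96.2229495 honey
96.2229495 honey × 0.4159 = 40.01912469705 fish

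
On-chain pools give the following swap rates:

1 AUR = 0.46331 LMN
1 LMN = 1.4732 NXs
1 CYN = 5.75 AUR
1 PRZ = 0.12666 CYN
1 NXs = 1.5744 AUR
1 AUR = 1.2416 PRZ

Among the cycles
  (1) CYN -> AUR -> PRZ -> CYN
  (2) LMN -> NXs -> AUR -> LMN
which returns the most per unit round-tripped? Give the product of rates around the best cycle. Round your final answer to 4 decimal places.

1.0746

(1) 5.75 × 1.2416 × 0.12666 = 0.90425
(2) 1.4732 × 1.5744 × 0.46331 = 1.07460
Highest is cycle (2) at 1.0746 (>1, arbitrage).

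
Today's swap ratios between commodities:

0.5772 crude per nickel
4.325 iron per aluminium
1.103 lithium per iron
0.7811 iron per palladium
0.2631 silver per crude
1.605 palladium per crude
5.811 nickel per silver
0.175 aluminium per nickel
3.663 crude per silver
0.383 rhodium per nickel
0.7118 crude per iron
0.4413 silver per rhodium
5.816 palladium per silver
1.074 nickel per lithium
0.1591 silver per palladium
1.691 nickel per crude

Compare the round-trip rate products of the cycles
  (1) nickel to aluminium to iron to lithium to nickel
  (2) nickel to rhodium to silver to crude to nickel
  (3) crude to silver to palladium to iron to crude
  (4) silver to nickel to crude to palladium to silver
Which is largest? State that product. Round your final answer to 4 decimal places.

1.0469

(1) 0.175 × 4.325 × 1.103 × 1.074 = 0.89661
(2) 0.383 × 0.4413 × 3.663 × 1.691 = 1.04692
(3) 0.2631 × 5.816 × 0.7811 × 0.7118 = 0.85077
(4) 5.811 × 0.5772 × 1.605 × 0.1591 = 0.85649
Highest is cycle (2) at 1.0469 (>1, arbitrage).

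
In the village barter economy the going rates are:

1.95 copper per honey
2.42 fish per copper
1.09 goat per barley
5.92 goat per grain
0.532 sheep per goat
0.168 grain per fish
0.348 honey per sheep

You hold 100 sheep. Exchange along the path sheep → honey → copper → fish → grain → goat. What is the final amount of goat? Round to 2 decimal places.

163.33

100 sheep × 0.348 = 34.8 honey
34.8 honey × 1.95 = 67.86 copper
67.86 copper × 2.42 = 164.2212 fish
164.2212 fish × 0.168 = 27.5891616 grain
27.5891616 grain × 5.92 = 163.327836672 goat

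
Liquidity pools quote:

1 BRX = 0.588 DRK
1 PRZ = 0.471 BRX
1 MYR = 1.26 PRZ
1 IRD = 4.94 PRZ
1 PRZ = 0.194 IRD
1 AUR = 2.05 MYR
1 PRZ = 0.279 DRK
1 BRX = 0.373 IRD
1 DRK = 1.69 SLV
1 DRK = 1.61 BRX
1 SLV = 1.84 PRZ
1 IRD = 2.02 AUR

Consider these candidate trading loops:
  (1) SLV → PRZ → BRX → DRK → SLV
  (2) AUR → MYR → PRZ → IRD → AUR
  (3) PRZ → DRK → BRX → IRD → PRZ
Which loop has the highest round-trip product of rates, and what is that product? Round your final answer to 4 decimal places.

(1) 1.84 × 0.471 × 0.588 × 1.69 = 0.86120
(2) 2.05 × 1.26 × 0.194 × 2.02 = 1.01223
(3) 0.279 × 1.61 × 0.373 × 4.94 = 0.82769
Highest is cycle (2) at 1.0122 (>1, arbitrage).

1.0122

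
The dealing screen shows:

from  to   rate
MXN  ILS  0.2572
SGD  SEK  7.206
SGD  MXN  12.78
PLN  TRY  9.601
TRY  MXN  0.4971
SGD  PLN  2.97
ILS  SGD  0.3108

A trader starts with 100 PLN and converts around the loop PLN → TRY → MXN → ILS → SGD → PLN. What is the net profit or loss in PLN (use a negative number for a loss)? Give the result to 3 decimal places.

100 PLN × 9.601 = 960.1 TRY
960.1 TRY × 0.4971 = 477.26571 MXN
477.26571 MXN × 0.2572 = 122.752740612 ILS
122.752740612 ILS × 0.3108 = 38.1515517822096 SGD
38.1515517822096 SGD × 2.97 = 113.310108793162512 PLN
Net change: 113.310108793162512 − 100 = 13.310108793162512 PLN

13.310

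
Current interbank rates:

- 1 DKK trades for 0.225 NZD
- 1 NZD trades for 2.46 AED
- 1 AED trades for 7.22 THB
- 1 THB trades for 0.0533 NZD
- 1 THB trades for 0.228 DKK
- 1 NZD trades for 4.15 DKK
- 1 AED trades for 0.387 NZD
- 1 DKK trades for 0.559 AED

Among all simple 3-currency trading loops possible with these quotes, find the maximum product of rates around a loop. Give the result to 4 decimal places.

NZD→AED→THB→NZD: 2.46 × 7.22 × 0.0533 = 0.94667
DKK→AED→THB→DKK: 0.559 × 7.22 × 0.228 = 0.92020
NZD→DKK→AED→NZD: 4.15 × 0.559 × 0.387 = 0.89778
Maximum is NZD→AED→THB→NZD at 0.9467; no arbitrage — every cycle loses value.

0.9467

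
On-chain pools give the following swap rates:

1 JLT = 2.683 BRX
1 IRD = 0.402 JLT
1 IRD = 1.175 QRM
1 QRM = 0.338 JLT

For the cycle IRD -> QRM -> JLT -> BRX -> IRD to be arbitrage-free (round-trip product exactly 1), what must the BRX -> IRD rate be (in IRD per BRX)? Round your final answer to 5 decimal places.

Known legs of the cycle: 1.175 × 0.338 × 2.683 = 1.06555345
For no arbitrage the full-cycle product must be 1, so the missing rate is 1 / 1.06555345 ≈ 0.9384794.

0.93848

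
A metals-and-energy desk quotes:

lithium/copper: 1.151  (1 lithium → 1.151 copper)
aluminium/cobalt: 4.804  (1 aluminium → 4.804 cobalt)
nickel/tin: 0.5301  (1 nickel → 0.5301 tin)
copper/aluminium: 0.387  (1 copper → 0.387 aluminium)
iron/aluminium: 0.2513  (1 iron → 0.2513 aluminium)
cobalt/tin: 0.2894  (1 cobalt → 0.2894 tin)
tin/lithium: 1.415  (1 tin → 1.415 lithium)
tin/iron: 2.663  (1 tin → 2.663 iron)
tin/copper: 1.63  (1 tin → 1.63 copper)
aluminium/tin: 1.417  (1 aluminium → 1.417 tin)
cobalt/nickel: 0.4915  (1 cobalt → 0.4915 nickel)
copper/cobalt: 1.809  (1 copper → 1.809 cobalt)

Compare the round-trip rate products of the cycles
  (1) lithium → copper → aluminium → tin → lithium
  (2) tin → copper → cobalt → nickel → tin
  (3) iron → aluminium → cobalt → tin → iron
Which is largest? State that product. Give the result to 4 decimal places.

(1) 1.151 × 0.387 × 1.417 × 1.415 = 0.89313
(2) 1.63 × 1.809 × 0.4915 × 0.5301 = 0.76826
(3) 0.2513 × 4.804 × 0.2894 × 2.663 = 0.93039
Highest is cycle (3) at 0.9304 (≤1, no arbitrage).

0.9304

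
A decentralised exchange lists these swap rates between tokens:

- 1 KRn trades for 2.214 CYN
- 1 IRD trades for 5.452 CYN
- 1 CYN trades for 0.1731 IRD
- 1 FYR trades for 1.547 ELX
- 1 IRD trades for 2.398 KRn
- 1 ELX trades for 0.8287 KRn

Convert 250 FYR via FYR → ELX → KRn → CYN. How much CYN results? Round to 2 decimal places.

250 FYR × 1.547 = 386.75 ELX
386.75 ELX × 0.8287 = 320.499725 KRn
320.499725 KRn × 2.214 = 709.58639115 CYN

709.59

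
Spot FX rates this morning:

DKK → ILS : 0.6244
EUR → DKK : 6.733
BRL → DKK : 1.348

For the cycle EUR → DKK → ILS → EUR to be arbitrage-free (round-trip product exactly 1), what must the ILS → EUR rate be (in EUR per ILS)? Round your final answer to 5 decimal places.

Known legs of the cycle: 6.733 × 0.6244 = 4.2040852
For no arbitrage the full-cycle product must be 1, so the missing rate is 1 / 4.2040852 ≈ 0.2378639.

0.23786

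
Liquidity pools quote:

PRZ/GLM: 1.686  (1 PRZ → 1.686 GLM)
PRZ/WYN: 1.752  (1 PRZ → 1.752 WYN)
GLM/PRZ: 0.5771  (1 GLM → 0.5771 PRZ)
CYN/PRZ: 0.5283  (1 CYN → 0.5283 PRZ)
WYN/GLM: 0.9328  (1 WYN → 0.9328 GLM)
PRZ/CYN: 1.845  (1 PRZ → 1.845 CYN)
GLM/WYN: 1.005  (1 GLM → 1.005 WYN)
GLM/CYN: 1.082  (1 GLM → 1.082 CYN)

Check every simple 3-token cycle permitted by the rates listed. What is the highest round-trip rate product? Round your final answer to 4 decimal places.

GLM→CYN→PRZ→GLM: 1.082 × 0.5283 × 1.686 = 0.96375
GLM→PRZ→WYN→GLM: 0.5771 × 1.752 × 0.9328 = 0.94313
Maximum is GLM→CYN→PRZ→GLM at 0.9638; no arbitrage — every cycle loses value.

0.9638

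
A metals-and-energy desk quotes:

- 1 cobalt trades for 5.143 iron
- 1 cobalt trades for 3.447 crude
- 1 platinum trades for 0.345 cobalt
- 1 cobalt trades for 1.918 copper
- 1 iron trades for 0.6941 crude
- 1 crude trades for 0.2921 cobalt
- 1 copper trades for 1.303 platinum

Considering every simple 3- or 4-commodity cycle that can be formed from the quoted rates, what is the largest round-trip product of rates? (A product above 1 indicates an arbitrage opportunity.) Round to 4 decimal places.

1.0427

crude→cobalt→iron→crude: 0.2921 × 5.143 × 0.6941 = 1.04273
platinum→cobalt→copper→platinum: 0.345 × 1.918 × 1.303 = 0.86221
Maximum is crude→cobalt→iron→crude at 1.0427; arbitrage exists.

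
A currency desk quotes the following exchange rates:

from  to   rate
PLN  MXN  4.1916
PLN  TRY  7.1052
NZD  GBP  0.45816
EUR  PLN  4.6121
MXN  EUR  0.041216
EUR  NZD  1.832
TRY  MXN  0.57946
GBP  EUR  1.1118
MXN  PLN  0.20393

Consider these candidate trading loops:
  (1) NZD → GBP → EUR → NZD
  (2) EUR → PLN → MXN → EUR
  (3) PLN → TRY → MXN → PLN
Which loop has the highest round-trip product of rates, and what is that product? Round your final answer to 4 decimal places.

0.9332

(1) 0.45816 × 1.1118 × 1.832 = 0.93319
(2) 4.6121 × 4.1916 × 0.041216 = 0.79679
(3) 7.1052 × 0.57946 × 0.20393 = 0.83962
Highest is cycle (1) at 0.9332 (≤1, no arbitrage).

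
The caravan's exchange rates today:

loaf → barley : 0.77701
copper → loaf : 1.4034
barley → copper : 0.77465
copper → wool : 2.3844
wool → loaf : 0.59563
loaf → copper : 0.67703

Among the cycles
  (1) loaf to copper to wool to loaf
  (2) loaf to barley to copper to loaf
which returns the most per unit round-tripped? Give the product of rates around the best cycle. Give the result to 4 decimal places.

0.9615

(1) 0.67703 × 2.3844 × 0.59563 = 0.96153
(2) 0.77701 × 0.77465 × 1.4034 = 0.84472
Highest is cycle (1) at 0.9615 (≤1, no arbitrage).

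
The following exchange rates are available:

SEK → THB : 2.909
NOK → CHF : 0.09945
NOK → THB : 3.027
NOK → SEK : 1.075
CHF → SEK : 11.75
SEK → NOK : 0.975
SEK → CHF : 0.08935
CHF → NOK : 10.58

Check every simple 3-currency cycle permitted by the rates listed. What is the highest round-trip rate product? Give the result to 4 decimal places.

1.1393

SEK→NOK→CHF→SEK: 0.975 × 0.09945 × 11.75 = 1.13932
SEK→CHF→NOK→SEK: 0.08935 × 10.58 × 1.075 = 1.01622
Maximum is SEK→NOK→CHF→SEK at 1.1393; arbitrage exists.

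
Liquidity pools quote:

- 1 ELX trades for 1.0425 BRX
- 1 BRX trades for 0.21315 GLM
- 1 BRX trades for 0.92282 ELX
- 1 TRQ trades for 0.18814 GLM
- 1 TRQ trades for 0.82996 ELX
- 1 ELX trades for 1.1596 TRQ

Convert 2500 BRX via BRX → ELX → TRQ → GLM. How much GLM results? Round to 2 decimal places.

503.32

2500 BRX × 0.92282 = 2307.05 ELX
2307.05 ELX × 1.1596 = 2675.25518 TRQ
2675.25518 TRQ × 0.18814 = 503.3225095652 GLM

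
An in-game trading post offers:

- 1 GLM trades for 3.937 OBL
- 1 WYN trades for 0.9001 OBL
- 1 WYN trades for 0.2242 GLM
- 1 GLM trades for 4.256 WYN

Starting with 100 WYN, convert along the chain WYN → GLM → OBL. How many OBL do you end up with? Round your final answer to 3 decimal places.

100 WYN × 0.2242 = 22.42 GLM
22.42 GLM × 3.937 = 88.26754 OBL

88.268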